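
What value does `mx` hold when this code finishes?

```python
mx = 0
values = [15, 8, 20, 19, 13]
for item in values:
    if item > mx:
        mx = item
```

Let's trace through this code step by step.

Initialize: mx = 0
Initialize: values = [15, 8, 20, 19, 13]
Entering loop: for item in values:

After execution: mx = 20
20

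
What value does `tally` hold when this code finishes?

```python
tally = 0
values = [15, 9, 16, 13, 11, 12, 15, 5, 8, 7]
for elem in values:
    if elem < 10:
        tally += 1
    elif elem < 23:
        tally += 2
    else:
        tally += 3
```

Let's trace through this code step by step.

Initialize: tally = 0
Initialize: values = [15, 9, 16, 13, 11, 12, 15, 5, 8, 7]
Entering loop: for elem in values:

After execution: tally = 16
16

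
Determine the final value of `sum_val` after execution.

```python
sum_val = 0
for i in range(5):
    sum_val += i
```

Let's trace through this code step by step.

Initialize: sum_val = 0
Entering loop: for i in range(5):

After execution: sum_val = 10
10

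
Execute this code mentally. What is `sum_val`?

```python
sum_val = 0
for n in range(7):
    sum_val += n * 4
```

Let's trace through this code step by step.

Initialize: sum_val = 0
Entering loop: for n in range(7):

After execution: sum_val = 84
84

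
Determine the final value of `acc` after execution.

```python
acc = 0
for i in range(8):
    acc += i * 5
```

Let's trace through this code step by step.

Initialize: acc = 0
Entering loop: for i in range(8):

After execution: acc = 140
140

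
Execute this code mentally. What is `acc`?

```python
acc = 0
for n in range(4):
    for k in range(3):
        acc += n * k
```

Let's trace through this code step by step.

Initialize: acc = 0
Entering loop: for n in range(4):

After execution: acc = 18
18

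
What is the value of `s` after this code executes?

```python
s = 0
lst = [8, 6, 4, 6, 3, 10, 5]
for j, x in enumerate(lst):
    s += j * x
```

Let's trace through this code step by step.

Initialize: s = 0
Initialize: lst = [8, 6, 4, 6, 3, 10, 5]
Entering loop: for j, x in enumerate(lst):

After execution: s = 124
124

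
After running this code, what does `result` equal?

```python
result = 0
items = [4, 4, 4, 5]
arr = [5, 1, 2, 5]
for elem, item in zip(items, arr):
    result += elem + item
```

Let's trace through this code step by step.

Initialize: result = 0
Initialize: items = [4, 4, 4, 5]
Initialize: arr = [5, 1, 2, 5]
Entering loop: for elem, item in zip(items, arr):

After execution: result = 30
30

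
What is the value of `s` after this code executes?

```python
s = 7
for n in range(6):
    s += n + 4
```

Let's trace through this code step by step.

Initialize: s = 7
Entering loop: for n in range(6):

After execution: s = 46
46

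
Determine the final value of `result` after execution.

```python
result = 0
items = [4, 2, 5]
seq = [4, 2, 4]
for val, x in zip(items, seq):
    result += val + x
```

Let's trace through this code step by step.

Initialize: result = 0
Initialize: items = [4, 2, 5]
Initialize: seq = [4, 2, 4]
Entering loop: for val, x in zip(items, seq):

After execution: result = 21
21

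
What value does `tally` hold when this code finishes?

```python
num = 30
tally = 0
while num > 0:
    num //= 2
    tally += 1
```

Let's trace through this code step by step.

Initialize: num = 30
Initialize: tally = 0
Entering loop: while num > 0:

After execution: tally = 5
5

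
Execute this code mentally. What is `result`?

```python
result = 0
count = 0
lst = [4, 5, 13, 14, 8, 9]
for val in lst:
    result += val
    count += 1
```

Let's trace through this code step by step.

Initialize: result = 0
Initialize: count = 0
Initialize: lst = [4, 5, 13, 14, 8, 9]
Entering loop: for val in lst:

After execution: result = 53
53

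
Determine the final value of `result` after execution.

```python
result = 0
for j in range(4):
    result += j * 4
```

Let's trace through this code step by step.

Initialize: result = 0
Entering loop: for j in range(4):

After execution: result = 24
24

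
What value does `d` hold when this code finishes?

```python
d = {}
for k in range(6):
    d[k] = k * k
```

Let's trace through this code step by step.

Initialize: d = {}
Entering loop: for k in range(6):

After execution: d = {0: 0, 1: 1, 2: 4, 3: 9, 4: 16, 5: 25}
{0: 0, 1: 1, 2: 4, 3: 9, 4: 16, 5: 25}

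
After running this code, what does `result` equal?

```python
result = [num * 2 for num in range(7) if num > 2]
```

Let's trace through this code step by step.

Initialize: result = [num * 2 for num in range(7) if num > 2]

After execution: result = [6, 8, 10, 12]
[6, 8, 10, 12]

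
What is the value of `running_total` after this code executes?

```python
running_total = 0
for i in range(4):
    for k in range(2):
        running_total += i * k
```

Let's trace through this code step by step.

Initialize: running_total = 0
Entering loop: for i in range(4):

After execution: running_total = 6
6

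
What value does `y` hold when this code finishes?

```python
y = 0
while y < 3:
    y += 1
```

Let's trace through this code step by step.

Initialize: y = 0
Entering loop: while y < 3:

After execution: y = 3
3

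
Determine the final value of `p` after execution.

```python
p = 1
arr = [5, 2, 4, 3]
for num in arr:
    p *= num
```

Let's trace through this code step by step.

Initialize: p = 1
Initialize: arr = [5, 2, 4, 3]
Entering loop: for num in arr:

After execution: p = 120
120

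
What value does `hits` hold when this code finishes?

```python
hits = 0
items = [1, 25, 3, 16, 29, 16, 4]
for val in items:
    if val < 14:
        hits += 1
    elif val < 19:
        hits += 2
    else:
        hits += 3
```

Let's trace through this code step by step.

Initialize: hits = 0
Initialize: items = [1, 25, 3, 16, 29, 16, 4]
Entering loop: for val in items:

After execution: hits = 13
13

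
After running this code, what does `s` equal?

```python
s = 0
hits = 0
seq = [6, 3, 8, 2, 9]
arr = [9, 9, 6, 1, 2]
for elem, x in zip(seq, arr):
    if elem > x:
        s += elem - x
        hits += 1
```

Let's trace through this code step by step.

Initialize: s = 0
Initialize: hits = 0
Initialize: seq = [6, 3, 8, 2, 9]
Initialize: arr = [9, 9, 6, 1, 2]
Entering loop: for elem, x in zip(seq, arr):

After execution: s = 10
10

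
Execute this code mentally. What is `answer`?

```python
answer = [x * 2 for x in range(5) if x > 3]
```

Let's trace through this code step by step.

Initialize: answer = [x * 2 for x in range(5) if x > 3]

After execution: answer = [8]
[8]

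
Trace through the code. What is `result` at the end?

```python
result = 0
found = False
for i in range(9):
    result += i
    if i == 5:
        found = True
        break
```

Let's trace through this code step by step.

Initialize: result = 0
Initialize: found = False
Entering loop: for i in range(9):

After execution: result = 15
15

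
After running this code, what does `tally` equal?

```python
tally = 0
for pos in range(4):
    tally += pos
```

Let's trace through this code step by step.

Initialize: tally = 0
Entering loop: for pos in range(4):

After execution: tally = 6
6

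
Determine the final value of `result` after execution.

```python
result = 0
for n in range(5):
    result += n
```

Let's trace through this code step by step.

Initialize: result = 0
Entering loop: for n in range(5):

After execution: result = 10
10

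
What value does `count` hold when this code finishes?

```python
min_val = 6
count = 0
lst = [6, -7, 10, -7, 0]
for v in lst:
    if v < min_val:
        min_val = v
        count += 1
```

Let's trace through this code step by step.

Initialize: min_val = 6
Initialize: count = 0
Initialize: lst = [6, -7, 10, -7, 0]
Entering loop: for v in lst:

After execution: count = 1
1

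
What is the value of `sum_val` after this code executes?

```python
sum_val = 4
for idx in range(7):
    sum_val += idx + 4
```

Let's trace through this code step by step.

Initialize: sum_val = 4
Entering loop: for idx in range(7):

After execution: sum_val = 53
53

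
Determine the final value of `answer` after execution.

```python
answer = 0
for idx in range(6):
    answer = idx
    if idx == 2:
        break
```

Let's trace through this code step by step.

Initialize: answer = 0
Entering loop: for idx in range(6):

After execution: answer = 2
2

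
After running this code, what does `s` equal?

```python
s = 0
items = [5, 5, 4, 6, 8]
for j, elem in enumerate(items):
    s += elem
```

Let's trace through this code step by step.

Initialize: s = 0
Initialize: items = [5, 5, 4, 6, 8]
Entering loop: for j, elem in enumerate(items):

After execution: s = 28
28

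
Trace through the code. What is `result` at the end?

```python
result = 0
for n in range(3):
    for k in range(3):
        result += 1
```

Let's trace through this code step by step.

Initialize: result = 0
Entering loop: for n in range(3):

After execution: result = 9
9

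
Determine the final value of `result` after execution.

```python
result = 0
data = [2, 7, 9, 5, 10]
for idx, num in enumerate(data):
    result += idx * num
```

Let's trace through this code step by step.

Initialize: result = 0
Initialize: data = [2, 7, 9, 5, 10]
Entering loop: for idx, num in enumerate(data):

After execution: result = 80
80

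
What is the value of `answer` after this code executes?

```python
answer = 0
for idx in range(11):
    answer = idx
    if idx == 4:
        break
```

Let's trace through this code step by step.

Initialize: answer = 0
Entering loop: for idx in range(11):

After execution: answer = 4
4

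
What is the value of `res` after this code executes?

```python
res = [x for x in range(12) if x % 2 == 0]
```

Let's trace through this code step by step.

Initialize: res = [x for x in range(12) if x % 2 == 0]

After execution: res = [0, 2, 4, 6, 8, 10]
[0, 2, 4, 6, 8, 10]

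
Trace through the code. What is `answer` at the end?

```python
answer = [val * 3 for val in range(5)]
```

Let's trace through this code step by step.

Initialize: answer = [val * 3 for val in range(5)]

After execution: answer = [0, 3, 6, 9, 12]
[0, 3, 6, 9, 12]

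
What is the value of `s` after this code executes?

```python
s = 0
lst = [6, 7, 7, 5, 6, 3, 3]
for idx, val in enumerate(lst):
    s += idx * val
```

Let's trace through this code step by step.

Initialize: s = 0
Initialize: lst = [6, 7, 7, 5, 6, 3, 3]
Entering loop: for idx, val in enumerate(lst):

After execution: s = 93
93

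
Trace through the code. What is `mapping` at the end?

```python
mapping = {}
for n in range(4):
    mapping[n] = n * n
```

Let's trace through this code step by step.

Initialize: mapping = {}
Entering loop: for n in range(4):

After execution: mapping = {0: 0, 1: 1, 2: 4, 3: 9}
{0: 0, 1: 1, 2: 4, 3: 9}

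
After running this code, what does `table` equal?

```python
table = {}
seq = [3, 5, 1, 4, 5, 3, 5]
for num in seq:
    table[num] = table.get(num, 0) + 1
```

Let's trace through this code step by step.

Initialize: table = {}
Initialize: seq = [3, 5, 1, 4, 5, 3, 5]
Entering loop: for num in seq:

After execution: table = {3: 2, 5: 3, 1: 1, 4: 1}
{3: 2, 5: 3, 1: 1, 4: 1}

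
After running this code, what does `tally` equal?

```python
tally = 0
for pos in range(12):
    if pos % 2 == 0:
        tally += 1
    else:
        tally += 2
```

Let's trace through this code step by step.

Initialize: tally = 0
Entering loop: for pos in range(12):

After execution: tally = 18
18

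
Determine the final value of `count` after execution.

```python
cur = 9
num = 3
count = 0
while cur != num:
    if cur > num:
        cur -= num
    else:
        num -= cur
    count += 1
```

Let's trace through this code step by step.

Initialize: cur = 9
Initialize: num = 3
Initialize: count = 0
Entering loop: while cur != num:

After execution: count = 2
2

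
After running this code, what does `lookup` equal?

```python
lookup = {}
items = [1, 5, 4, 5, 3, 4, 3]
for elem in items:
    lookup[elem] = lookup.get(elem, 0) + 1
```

Let's trace through this code step by step.

Initialize: lookup = {}
Initialize: items = [1, 5, 4, 5, 3, 4, 3]
Entering loop: for elem in items:

After execution: lookup = {1: 1, 5: 2, 4: 2, 3: 2}
{1: 1, 5: 2, 4: 2, 3: 2}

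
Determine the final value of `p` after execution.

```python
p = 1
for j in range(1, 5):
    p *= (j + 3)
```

Let's trace through this code step by step.

Initialize: p = 1
Entering loop: for j in range(1, 5):

After execution: p = 840
840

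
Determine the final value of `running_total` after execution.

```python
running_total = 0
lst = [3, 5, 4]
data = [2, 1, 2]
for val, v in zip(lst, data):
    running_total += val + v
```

Let's trace through this code step by step.

Initialize: running_total = 0
Initialize: lst = [3, 5, 4]
Initialize: data = [2, 1, 2]
Entering loop: for val, v in zip(lst, data):

After execution: running_total = 17
17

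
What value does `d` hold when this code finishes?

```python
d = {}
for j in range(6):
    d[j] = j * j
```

Let's trace through this code step by step.

Initialize: d = {}
Entering loop: for j in range(6):

After execution: d = {0: 0, 1: 1, 2: 4, 3: 9, 4: 16, 5: 25}
{0: 0, 1: 1, 2: 4, 3: 9, 4: 16, 5: 25}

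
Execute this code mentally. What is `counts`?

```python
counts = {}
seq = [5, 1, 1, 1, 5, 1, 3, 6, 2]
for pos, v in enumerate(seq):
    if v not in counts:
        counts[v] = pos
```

Let's trace through this code step by step.

Initialize: counts = {}
Initialize: seq = [5, 1, 1, 1, 5, 1, 3, 6, 2]
Entering loop: for pos, v in enumerate(seq):

After execution: counts = {5: 0, 1: 1, 3: 6, 6: 7, 2: 8}
{5: 0, 1: 1, 3: 6, 6: 7, 2: 8}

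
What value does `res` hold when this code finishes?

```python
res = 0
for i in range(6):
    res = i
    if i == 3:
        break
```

Let's trace through this code step by step.

Initialize: res = 0
Entering loop: for i in range(6):

After execution: res = 3
3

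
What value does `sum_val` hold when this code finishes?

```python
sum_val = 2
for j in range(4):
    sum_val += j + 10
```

Let's trace through this code step by step.

Initialize: sum_val = 2
Entering loop: for j in range(4):

After execution: sum_val = 48
48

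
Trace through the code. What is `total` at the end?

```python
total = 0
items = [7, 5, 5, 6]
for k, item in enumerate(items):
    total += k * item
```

Let's trace through this code step by step.

Initialize: total = 0
Initialize: items = [7, 5, 5, 6]
Entering loop: for k, item in enumerate(items):

After execution: total = 33
33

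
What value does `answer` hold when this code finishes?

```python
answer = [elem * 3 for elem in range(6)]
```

Let's trace through this code step by step.

Initialize: answer = [elem * 3 for elem in range(6)]

After execution: answer = [0, 3, 6, 9, 12, 15]
[0, 3, 6, 9, 12, 15]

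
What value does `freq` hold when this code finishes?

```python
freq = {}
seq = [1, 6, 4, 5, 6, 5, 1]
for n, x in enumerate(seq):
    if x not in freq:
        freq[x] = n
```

Let's trace through this code step by step.

Initialize: freq = {}
Initialize: seq = [1, 6, 4, 5, 6, 5, 1]
Entering loop: for n, x in enumerate(seq):

After execution: freq = {1: 0, 6: 1, 4: 2, 5: 3}
{1: 0, 6: 1, 4: 2, 5: 3}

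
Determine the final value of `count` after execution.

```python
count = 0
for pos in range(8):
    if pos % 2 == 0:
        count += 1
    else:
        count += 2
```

Let's trace through this code step by step.

Initialize: count = 0
Entering loop: for pos in range(8):

After execution: count = 12
12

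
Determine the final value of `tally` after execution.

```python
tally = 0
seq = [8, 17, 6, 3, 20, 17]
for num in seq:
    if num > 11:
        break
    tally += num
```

Let's trace through this code step by step.

Initialize: tally = 0
Initialize: seq = [8, 17, 6, 3, 20, 17]
Entering loop: for num in seq:

After execution: tally = 8
8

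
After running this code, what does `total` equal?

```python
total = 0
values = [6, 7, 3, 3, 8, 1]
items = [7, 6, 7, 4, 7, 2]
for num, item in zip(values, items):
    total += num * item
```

Let's trace through this code step by step.

Initialize: total = 0
Initialize: values = [6, 7, 3, 3, 8, 1]
Initialize: items = [7, 6, 7, 4, 7, 2]
Entering loop: for num, item in zip(values, items):

After execution: total = 175
175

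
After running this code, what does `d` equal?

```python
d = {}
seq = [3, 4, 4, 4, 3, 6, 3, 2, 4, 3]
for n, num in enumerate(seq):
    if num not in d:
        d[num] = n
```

Let's trace through this code step by step.

Initialize: d = {}
Initialize: seq = [3, 4, 4, 4, 3, 6, 3, 2, 4, 3]
Entering loop: for n, num in enumerate(seq):

After execution: d = {3: 0, 4: 1, 6: 5, 2: 7}
{3: 0, 4: 1, 6: 5, 2: 7}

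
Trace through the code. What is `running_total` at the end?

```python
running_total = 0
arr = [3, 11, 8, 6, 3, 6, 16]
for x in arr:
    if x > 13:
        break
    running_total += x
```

Let's trace through this code step by step.

Initialize: running_total = 0
Initialize: arr = [3, 11, 8, 6, 3, 6, 16]
Entering loop: for x in arr:

After execution: running_total = 37
37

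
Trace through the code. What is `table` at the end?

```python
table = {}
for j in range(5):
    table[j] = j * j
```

Let's trace through this code step by step.

Initialize: table = {}
Entering loop: for j in range(5):

After execution: table = {0: 0, 1: 1, 2: 4, 3: 9, 4: 16}
{0: 0, 1: 1, 2: 4, 3: 9, 4: 16}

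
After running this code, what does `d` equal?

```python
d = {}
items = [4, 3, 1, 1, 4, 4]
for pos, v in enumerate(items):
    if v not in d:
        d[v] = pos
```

Let's trace through this code step by step.

Initialize: d = {}
Initialize: items = [4, 3, 1, 1, 4, 4]
Entering loop: for pos, v in enumerate(items):

After execution: d = {4: 0, 3: 1, 1: 2}
{4: 0, 3: 1, 1: 2}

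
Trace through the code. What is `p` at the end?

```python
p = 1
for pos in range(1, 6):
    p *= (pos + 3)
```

Let's trace through this code step by step.

Initialize: p = 1
Entering loop: for pos in range(1, 6):

After execution: p = 6720
6720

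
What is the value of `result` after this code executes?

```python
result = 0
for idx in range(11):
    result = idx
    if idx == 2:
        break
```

Let's trace through this code step by step.

Initialize: result = 0
Entering loop: for idx in range(11):

After execution: result = 2
2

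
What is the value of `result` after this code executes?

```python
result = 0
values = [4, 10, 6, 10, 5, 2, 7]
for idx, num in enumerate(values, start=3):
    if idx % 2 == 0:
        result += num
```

Let's trace through this code step by step.

Initialize: result = 0
Initialize: values = [4, 10, 6, 10, 5, 2, 7]
Entering loop: for idx, num in enumerate(values, start=3):

After execution: result = 22
22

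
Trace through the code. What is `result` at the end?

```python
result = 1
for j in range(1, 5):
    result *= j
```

Let's trace through this code step by step.

Initialize: result = 1
Entering loop: for j in range(1, 5):

After execution: result = 24
24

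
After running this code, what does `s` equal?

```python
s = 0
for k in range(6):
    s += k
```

Let's trace through this code step by step.

Initialize: s = 0
Entering loop: for k in range(6):

After execution: s = 15
15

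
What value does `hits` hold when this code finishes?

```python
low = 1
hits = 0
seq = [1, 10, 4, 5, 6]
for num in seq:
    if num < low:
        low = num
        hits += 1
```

Let's trace through this code step by step.

Initialize: low = 1
Initialize: hits = 0
Initialize: seq = [1, 10, 4, 5, 6]
Entering loop: for num in seq:

After execution: hits = 0
0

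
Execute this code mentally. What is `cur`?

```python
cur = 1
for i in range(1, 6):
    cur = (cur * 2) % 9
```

Let's trace through this code step by step.

Initialize: cur = 1
Entering loop: for i in range(1, 6):

After execution: cur = 5
5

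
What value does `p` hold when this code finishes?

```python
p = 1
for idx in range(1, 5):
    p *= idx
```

Let's trace through this code step by step.

Initialize: p = 1
Entering loop: for idx in range(1, 5):

After execution: p = 24
24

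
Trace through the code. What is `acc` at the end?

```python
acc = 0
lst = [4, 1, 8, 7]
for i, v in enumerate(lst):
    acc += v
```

Let's trace through this code step by step.

Initialize: acc = 0
Initialize: lst = [4, 1, 8, 7]
Entering loop: for i, v in enumerate(lst):

After execution: acc = 20
20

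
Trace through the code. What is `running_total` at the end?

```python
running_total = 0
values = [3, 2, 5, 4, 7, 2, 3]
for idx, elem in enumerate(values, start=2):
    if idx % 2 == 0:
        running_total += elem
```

Let's trace through this code step by step.

Initialize: running_total = 0
Initialize: values = [3, 2, 5, 4, 7, 2, 3]
Entering loop: for idx, elem in enumerate(values, start=2):

After execution: running_total = 18
18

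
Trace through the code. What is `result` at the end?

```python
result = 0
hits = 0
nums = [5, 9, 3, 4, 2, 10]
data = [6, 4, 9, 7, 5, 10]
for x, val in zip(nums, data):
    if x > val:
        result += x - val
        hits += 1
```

Let's trace through this code step by step.

Initialize: result = 0
Initialize: hits = 0
Initialize: nums = [5, 9, 3, 4, 2, 10]
Initialize: data = [6, 4, 9, 7, 5, 10]
Entering loop: for x, val in zip(nums, data):

After execution: result = 5
5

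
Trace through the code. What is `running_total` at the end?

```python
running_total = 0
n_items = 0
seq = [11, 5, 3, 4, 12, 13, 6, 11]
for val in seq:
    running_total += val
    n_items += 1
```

Let's trace through this code step by step.

Initialize: running_total = 0
Initialize: n_items = 0
Initialize: seq = [11, 5, 3, 4, 12, 13, 6, 11]
Entering loop: for val in seq:

After execution: running_total = 65
65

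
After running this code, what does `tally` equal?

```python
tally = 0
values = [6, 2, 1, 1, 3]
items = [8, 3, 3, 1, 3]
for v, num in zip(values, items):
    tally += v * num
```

Let's trace through this code step by step.

Initialize: tally = 0
Initialize: values = [6, 2, 1, 1, 3]
Initialize: items = [8, 3, 3, 1, 3]
Entering loop: for v, num in zip(values, items):

After execution: tally = 67
67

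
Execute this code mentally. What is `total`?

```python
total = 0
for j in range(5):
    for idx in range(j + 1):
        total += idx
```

Let's trace through this code step by step.

Initialize: total = 0
Entering loop: for j in range(5):

After execution: total = 20
20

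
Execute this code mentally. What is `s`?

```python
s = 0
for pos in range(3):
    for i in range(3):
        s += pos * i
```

Let's trace through this code step by step.

Initialize: s = 0
Entering loop: for pos in range(3):

After execution: s = 9
9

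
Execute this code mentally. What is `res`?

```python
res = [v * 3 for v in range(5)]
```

Let's trace through this code step by step.

Initialize: res = [v * 3 for v in range(5)]

After execution: res = [0, 3, 6, 9, 12]
[0, 3, 6, 9, 12]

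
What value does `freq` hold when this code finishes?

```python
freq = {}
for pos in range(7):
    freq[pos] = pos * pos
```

Let's trace through this code step by step.

Initialize: freq = {}
Entering loop: for pos in range(7):

After execution: freq = {0: 0, 1: 1, 2: 4, 3: 9, 4: 16, 5: 25, 6: 36}
{0: 0, 1: 1, 2: 4, 3: 9, 4: 16, 5: 25, 6: 36}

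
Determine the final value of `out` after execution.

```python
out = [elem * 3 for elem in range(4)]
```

Let's trace through this code step by step.

Initialize: out = [elem * 3 for elem in range(4)]

After execution: out = [0, 3, 6, 9]
[0, 3, 6, 9]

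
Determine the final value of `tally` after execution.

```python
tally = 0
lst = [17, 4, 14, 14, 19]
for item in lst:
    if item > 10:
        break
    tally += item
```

Let's trace through this code step by step.

Initialize: tally = 0
Initialize: lst = [17, 4, 14, 14, 19]
Entering loop: for item in lst:

After execution: tally = 0
0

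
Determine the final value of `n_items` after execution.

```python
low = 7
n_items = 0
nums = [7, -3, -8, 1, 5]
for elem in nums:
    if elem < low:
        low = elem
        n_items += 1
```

Let's trace through this code step by step.

Initialize: low = 7
Initialize: n_items = 0
Initialize: nums = [7, -3, -8, 1, 5]
Entering loop: for elem in nums:

After execution: n_items = 2
2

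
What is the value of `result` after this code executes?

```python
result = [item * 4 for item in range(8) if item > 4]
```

Let's trace through this code step by step.

Initialize: result = [item * 4 for item in range(8) if item > 4]

After execution: result = [20, 24, 28]
[20, 24, 28]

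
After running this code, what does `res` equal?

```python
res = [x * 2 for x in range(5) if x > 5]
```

Let's trace through this code step by step.

Initialize: res = [x * 2 for x in range(5) if x > 5]

After execution: res = []
[]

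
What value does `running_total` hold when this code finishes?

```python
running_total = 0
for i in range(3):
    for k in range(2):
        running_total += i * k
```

Let's trace through this code step by step.

Initialize: running_total = 0
Entering loop: for i in range(3):

After execution: running_total = 3
3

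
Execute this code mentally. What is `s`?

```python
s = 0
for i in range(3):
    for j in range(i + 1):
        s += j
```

Let's trace through this code step by step.

Initialize: s = 0
Entering loop: for i in range(3):

After execution: s = 4
4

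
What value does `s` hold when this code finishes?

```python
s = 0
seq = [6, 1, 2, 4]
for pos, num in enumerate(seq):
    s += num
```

Let's trace through this code step by step.

Initialize: s = 0
Initialize: seq = [6, 1, 2, 4]
Entering loop: for pos, num in enumerate(seq):

After execution: s = 13
13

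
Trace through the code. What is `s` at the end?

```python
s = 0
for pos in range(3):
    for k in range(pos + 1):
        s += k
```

Let's trace through this code step by step.

Initialize: s = 0
Entering loop: for pos in range(3):

After execution: s = 4
4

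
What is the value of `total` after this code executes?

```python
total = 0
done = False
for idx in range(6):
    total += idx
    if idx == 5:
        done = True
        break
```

Let's trace through this code step by step.

Initialize: total = 0
Initialize: done = False
Entering loop: for idx in range(6):

After execution: total = 15
15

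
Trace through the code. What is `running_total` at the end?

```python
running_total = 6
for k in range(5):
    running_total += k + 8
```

Let's trace through this code step by step.

Initialize: running_total = 6
Entering loop: for k in range(5):

After execution: running_total = 56
56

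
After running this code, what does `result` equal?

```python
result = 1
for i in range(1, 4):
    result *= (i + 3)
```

Let's trace through this code step by step.

Initialize: result = 1
Entering loop: for i in range(1, 4):

After execution: result = 120
120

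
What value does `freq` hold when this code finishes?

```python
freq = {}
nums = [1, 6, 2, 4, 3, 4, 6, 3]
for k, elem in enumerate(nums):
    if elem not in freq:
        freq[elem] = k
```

Let's trace through this code step by step.

Initialize: freq = {}
Initialize: nums = [1, 6, 2, 4, 3, 4, 6, 3]
Entering loop: for k, elem in enumerate(nums):

After execution: freq = {1: 0, 6: 1, 2: 2, 4: 3, 3: 4}
{1: 0, 6: 1, 2: 2, 4: 3, 3: 4}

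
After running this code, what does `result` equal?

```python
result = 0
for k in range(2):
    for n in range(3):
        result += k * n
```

Let's trace through this code step by step.

Initialize: result = 0
Entering loop: for k in range(2):

After execution: result = 3
3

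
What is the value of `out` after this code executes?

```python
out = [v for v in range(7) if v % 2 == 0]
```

Let's trace through this code step by step.

Initialize: out = [v for v in range(7) if v % 2 == 0]

After execution: out = [0, 2, 4, 6]
[0, 2, 4, 6]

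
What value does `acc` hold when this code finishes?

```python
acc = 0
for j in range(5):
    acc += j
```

Let's trace through this code step by step.

Initialize: acc = 0
Entering loop: for j in range(5):

After execution: acc = 10
10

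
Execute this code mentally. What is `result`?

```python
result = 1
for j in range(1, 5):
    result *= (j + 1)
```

Let's trace through this code step by step.

Initialize: result = 1
Entering loop: for j in range(1, 5):

After execution: result = 120
120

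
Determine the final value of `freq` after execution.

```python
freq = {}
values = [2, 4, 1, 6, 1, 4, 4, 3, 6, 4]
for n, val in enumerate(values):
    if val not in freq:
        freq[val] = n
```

Let's trace through this code step by step.

Initialize: freq = {}
Initialize: values = [2, 4, 1, 6, 1, 4, 4, 3, 6, 4]
Entering loop: for n, val in enumerate(values):

After execution: freq = {2: 0, 4: 1, 1: 2, 6: 3, 3: 7}
{2: 0, 4: 1, 1: 2, 6: 3, 3: 7}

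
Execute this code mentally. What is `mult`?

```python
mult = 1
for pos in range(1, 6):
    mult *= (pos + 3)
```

Let's trace through this code step by step.

Initialize: mult = 1
Entering loop: for pos in range(1, 6):

After execution: mult = 6720
6720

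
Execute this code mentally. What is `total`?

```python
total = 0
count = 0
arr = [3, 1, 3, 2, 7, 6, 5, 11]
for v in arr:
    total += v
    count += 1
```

Let's trace through this code step by step.

Initialize: total = 0
Initialize: count = 0
Initialize: arr = [3, 1, 3, 2, 7, 6, 5, 11]
Entering loop: for v in arr:

After execution: total = 38
38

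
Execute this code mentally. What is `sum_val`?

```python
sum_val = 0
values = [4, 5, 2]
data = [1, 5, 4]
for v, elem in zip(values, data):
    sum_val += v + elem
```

Let's trace through this code step by step.

Initialize: sum_val = 0
Initialize: values = [4, 5, 2]
Initialize: data = [1, 5, 4]
Entering loop: for v, elem in zip(values, data):

After execution: sum_val = 21
21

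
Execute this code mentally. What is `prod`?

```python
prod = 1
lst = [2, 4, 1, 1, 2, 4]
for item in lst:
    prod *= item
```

Let's trace through this code step by step.

Initialize: prod = 1
Initialize: lst = [2, 4, 1, 1, 2, 4]
Entering loop: for item in lst:

After execution: prod = 64
64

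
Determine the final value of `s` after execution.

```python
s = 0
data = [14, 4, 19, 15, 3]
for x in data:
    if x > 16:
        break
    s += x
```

Let's trace through this code step by step.

Initialize: s = 0
Initialize: data = [14, 4, 19, 15, 3]
Entering loop: for x in data:

After execution: s = 18
18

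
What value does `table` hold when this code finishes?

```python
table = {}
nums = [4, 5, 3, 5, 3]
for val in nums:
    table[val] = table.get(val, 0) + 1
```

Let's trace through this code step by step.

Initialize: table = {}
Initialize: nums = [4, 5, 3, 5, 3]
Entering loop: for val in nums:

After execution: table = {4: 1, 5: 2, 3: 2}
{4: 1, 5: 2, 3: 2}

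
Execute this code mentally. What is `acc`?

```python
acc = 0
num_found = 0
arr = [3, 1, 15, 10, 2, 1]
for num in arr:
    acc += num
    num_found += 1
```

Let's trace through this code step by step.

Initialize: acc = 0
Initialize: num_found = 0
Initialize: arr = [3, 1, 15, 10, 2, 1]
Entering loop: for num in arr:

After execution: acc = 32
32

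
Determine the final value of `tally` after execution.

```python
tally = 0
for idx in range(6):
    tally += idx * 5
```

Let's trace through this code step by step.

Initialize: tally = 0
Entering loop: for idx in range(6):

After execution: tally = 75
75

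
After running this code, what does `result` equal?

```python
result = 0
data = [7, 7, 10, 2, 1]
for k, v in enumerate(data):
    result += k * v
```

Let's trace through this code step by step.

Initialize: result = 0
Initialize: data = [7, 7, 10, 2, 1]
Entering loop: for k, v in enumerate(data):

After execution: result = 37
37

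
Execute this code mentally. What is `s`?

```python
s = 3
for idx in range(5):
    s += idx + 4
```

Let's trace through this code step by step.

Initialize: s = 3
Entering loop: for idx in range(5):

After execution: s = 33
33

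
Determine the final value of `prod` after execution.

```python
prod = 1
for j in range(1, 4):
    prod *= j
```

Let's trace through this code step by step.

Initialize: prod = 1
Entering loop: for j in range(1, 4):

After execution: prod = 6
6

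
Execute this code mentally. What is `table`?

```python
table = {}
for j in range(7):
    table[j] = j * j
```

Let's trace through this code step by step.

Initialize: table = {}
Entering loop: for j in range(7):

After execution: table = {0: 0, 1: 1, 2: 4, 3: 9, 4: 16, 5: 25, 6: 36}
{0: 0, 1: 1, 2: 4, 3: 9, 4: 16, 5: 25, 6: 36}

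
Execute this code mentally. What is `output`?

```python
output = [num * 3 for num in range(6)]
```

Let's trace through this code step by step.

Initialize: output = [num * 3 for num in range(6)]

After execution: output = [0, 3, 6, 9, 12, 15]
[0, 3, 6, 9, 12, 15]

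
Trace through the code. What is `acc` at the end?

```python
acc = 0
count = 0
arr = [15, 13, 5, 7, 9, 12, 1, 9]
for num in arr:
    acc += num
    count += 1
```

Let's trace through this code step by step.

Initialize: acc = 0
Initialize: count = 0
Initialize: arr = [15, 13, 5, 7, 9, 12, 1, 9]
Entering loop: for num in arr:

After execution: acc = 71
71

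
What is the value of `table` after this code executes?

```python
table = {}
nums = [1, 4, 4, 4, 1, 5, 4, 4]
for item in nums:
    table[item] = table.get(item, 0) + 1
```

Let's trace through this code step by step.

Initialize: table = {}
Initialize: nums = [1, 4, 4, 4, 1, 5, 4, 4]
Entering loop: for item in nums:

After execution: table = {1: 2, 4: 5, 5: 1}
{1: 2, 4: 5, 5: 1}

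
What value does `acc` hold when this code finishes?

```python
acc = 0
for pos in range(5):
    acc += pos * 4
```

Let's trace through this code step by step.

Initialize: acc = 0
Entering loop: for pos in range(5):

After execution: acc = 40
40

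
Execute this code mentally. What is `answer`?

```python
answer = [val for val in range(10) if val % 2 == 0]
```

Let's trace through this code step by step.

Initialize: answer = [val for val in range(10) if val % 2 == 0]

After execution: answer = [0, 2, 4, 6, 8]
[0, 2, 4, 6, 8]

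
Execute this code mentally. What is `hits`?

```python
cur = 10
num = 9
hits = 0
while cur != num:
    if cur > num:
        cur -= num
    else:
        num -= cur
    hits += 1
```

Let's trace through this code step by step.

Initialize: cur = 10
Initialize: num = 9
Initialize: hits = 0
Entering loop: while cur != num:

After execution: hits = 9
9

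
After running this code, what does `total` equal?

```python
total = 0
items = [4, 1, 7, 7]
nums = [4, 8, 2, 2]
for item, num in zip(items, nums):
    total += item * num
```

Let's trace through this code step by step.

Initialize: total = 0
Initialize: items = [4, 1, 7, 7]
Initialize: nums = [4, 8, 2, 2]
Entering loop: for item, num in zip(items, nums):

After execution: total = 52
52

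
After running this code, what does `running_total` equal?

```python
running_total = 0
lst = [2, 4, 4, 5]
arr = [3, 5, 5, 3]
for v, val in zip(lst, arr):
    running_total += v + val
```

Let's trace through this code step by step.

Initialize: running_total = 0
Initialize: lst = [2, 4, 4, 5]
Initialize: arr = [3, 5, 5, 3]
Entering loop: for v, val in zip(lst, arr):

After execution: running_total = 31
31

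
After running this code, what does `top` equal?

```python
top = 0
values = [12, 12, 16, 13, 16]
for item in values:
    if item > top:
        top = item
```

Let's trace through this code step by step.

Initialize: top = 0
Initialize: values = [12, 12, 16, 13, 16]
Entering loop: for item in values:

After execution: top = 16
16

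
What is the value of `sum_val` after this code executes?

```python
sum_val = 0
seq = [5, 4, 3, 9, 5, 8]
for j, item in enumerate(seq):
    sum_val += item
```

Let's trace through this code step by step.

Initialize: sum_val = 0
Initialize: seq = [5, 4, 3, 9, 5, 8]
Entering loop: for j, item in enumerate(seq):

After execution: sum_val = 34
34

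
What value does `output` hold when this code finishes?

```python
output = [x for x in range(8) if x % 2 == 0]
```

Let's trace through this code step by step.

Initialize: output = [x for x in range(8) if x % 2 == 0]

After execution: output = [0, 2, 4, 6]
[0, 2, 4, 6]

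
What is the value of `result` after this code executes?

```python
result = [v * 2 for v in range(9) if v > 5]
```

Let's trace through this code step by step.

Initialize: result = [v * 2 for v in range(9) if v > 5]

After execution: result = [12, 14, 16]
[12, 14, 16]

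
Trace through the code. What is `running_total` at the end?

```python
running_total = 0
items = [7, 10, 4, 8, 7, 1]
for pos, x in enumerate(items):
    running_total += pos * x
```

Let's trace through this code step by step.

Initialize: running_total = 0
Initialize: items = [7, 10, 4, 8, 7, 1]
Entering loop: for pos, x in enumerate(items):

After execution: running_total = 75
75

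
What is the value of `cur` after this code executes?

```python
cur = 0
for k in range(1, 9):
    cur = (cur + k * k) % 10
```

Let's trace through this code step by step.

Initialize: cur = 0
Entering loop: for k in range(1, 9):

After execution: cur = 4
4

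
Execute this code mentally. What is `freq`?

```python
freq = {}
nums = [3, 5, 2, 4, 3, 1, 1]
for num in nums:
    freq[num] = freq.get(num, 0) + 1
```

Let's trace through this code step by step.

Initialize: freq = {}
Initialize: nums = [3, 5, 2, 4, 3, 1, 1]
Entering loop: for num in nums:

After execution: freq = {3: 2, 5: 1, 2: 1, 4: 1, 1: 2}
{3: 2, 5: 1, 2: 1, 4: 1, 1: 2}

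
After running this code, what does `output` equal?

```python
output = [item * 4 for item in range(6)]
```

Let's trace through this code step by step.

Initialize: output = [item * 4 for item in range(6)]

After execution: output = [0, 4, 8, 12, 16, 20]
[0, 4, 8, 12, 16, 20]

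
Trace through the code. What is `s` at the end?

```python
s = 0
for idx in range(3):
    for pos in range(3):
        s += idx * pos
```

Let's trace through this code step by step.

Initialize: s = 0
Entering loop: for idx in range(3):

After execution: s = 9
9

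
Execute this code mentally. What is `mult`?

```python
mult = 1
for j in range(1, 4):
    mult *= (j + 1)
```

Let's trace through this code step by step.

Initialize: mult = 1
Entering loop: for j in range(1, 4):

After execution: mult = 24
24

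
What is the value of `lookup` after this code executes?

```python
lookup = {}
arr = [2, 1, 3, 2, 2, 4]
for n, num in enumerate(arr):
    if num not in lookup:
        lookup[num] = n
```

Let's trace through this code step by step.

Initialize: lookup = {}
Initialize: arr = [2, 1, 3, 2, 2, 4]
Entering loop: for n, num in enumerate(arr):

After execution: lookup = {2: 0, 1: 1, 3: 2, 4: 5}
{2: 0, 1: 1, 3: 2, 4: 5}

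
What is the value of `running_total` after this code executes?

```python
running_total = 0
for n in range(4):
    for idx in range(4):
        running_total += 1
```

Let's trace through this code step by step.

Initialize: running_total = 0
Entering loop: for n in range(4):

After execution: running_total = 16
16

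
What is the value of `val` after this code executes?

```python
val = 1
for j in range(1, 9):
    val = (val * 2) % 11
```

Let's trace through this code step by step.

Initialize: val = 1
Entering loop: for j in range(1, 9):

After execution: val = 3
3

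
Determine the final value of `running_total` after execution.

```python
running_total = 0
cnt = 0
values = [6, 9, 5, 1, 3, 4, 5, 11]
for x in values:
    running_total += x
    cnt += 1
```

Let's trace through this code step by step.

Initialize: running_total = 0
Initialize: cnt = 0
Initialize: values = [6, 9, 5, 1, 3, 4, 5, 11]
Entering loop: for x in values:

After execution: running_total = 44
44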